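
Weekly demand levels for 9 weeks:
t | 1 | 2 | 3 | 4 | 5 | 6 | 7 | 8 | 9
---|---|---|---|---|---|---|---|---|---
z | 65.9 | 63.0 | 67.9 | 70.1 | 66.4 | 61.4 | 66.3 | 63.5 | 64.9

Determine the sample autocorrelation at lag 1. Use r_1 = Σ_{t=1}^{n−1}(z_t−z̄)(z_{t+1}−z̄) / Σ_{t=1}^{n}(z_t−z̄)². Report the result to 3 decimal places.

0.014

Mean z̄ = (65.9 + 63.0 + 67.9 + 70.1 + 66.4 + 61.4 + 66.3 + 63.5 + 64.9)/9 = 65.4889
Numerator Σ_{t=1}^{8}(z_t−z̄)(z_{t+1}−z̄) = 0.8110
Denominator Σ(z_t−z̄)² = 55.9489
r_1 = 0.8110 / 55.9489 = 0.014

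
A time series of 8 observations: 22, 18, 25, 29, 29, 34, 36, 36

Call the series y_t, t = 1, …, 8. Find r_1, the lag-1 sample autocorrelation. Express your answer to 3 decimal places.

Mean ȳ = (22 + 18 + 25 + 29 + 29 + 34 + 36 + 36)/8 = 28.6250
Σ(y_t−ȳ)(y_{t+1}−ȳ) = (70.3906) + (38.5156) + (-1.3594) + (0.1406) + (2.0156) + (39.6406) + (54.3906) = 203.7344
Denominator Σ(y_t−ȳ)² = 307.8750
r_1 = 203.7344 / 307.8750 = 0.662

0.662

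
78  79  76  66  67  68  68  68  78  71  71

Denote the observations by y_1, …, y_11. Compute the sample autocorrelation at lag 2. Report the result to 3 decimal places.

Mean ȳ = (78 + 79 + 76 + 66 + 67 + 68 + 68 + 68 + 78 + 71 + 71)/11 = 71.8182
Numerator Σ_{t=1}^{9}(y_t−ȳ)(y_{t+2}−ȳ) = -6.4298
Denominator Σ(y_t−ȳ)² = 247.6364
r_2 = -6.4298 / 247.6364 = -0.026

-0.026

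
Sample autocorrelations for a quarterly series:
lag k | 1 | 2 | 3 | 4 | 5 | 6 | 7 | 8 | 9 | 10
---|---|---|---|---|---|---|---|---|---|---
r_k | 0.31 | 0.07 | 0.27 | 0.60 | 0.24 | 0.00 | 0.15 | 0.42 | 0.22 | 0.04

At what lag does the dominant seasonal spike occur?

The largest autocorrelation is r_4 = 0.60, with a weaker echo at lag 8 (0.42); the remaining lags stay at or below 0.31. The elevated value at lag 1 (0.31), dropping to 0.07 at lag 2, reflects decaying short-term dependence rather than seasonality.
The dominant spike at lag 4 indicates a seasonal period of 4.

4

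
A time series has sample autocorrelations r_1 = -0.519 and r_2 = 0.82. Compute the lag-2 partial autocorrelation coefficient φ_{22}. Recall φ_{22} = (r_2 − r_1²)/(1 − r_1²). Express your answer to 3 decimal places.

0.754

φ_{22} = (r_2 − r_1²) / (1 − r_1²)
r_1² = (-0.519)² = 0.269361
Numerator = 0.82 − 0.2694 = 0.5506; denominator = 1 − 0.2694 = 0.7306
φ_{22} = 0.5506 / 0.7306 = 0.754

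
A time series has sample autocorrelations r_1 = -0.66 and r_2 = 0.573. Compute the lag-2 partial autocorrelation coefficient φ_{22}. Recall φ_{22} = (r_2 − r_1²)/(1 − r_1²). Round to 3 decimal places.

φ_{22} = (r_2 − r_1²) / (1 − r_1²)
r_1² = (-0.66)² = 0.4356
Numerator = 0.573 − 0.4356 = 0.1374; denominator = 1 − 0.4356 = 0.5644
φ_{22} = 0.1374 / 0.5644 = 0.243

0.243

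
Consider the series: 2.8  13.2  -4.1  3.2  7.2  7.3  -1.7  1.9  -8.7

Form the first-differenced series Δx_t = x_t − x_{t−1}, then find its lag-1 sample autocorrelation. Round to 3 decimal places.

-0.550

First differences Δx: 10.4, -17.3, 7.3, 4.0, 0.1, -9.0, 3.6, -10.6
Mean of differences = -1.4375
Numerator Σ(Δx_t−Δx̄)(Δx_{t+1}−Δx̄) = -366.3802
Denominator Σ(Δx_t−Δx̄)² = 666.5388
r_1(Δx) = -366.3802 / 666.5388 = -0.550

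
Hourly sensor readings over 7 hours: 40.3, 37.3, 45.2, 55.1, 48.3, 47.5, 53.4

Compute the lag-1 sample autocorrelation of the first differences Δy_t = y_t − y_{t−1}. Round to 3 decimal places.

-0.176

First differences Δy: -3.0, 7.9, 9.9, -6.8, -0.8, 5.9
Mean of differences = 2.1833
Numerator Σ(Δy_t−Δȳ)(Δy_{t+1}−Δȳ) = -39.1269
Denominator Σ(Δy_t−Δȳ)² = 222.5083
r_1(Δy) = -39.1269 / 222.5083 = -0.176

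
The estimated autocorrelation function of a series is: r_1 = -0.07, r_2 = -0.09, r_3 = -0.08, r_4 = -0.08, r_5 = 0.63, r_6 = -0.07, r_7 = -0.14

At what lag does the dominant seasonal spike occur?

The largest autocorrelation is r_5 = 0.63; the remaining lags stay at or below -0.07.
The dominant spike at lag 5 indicates a seasonal period of 5.

5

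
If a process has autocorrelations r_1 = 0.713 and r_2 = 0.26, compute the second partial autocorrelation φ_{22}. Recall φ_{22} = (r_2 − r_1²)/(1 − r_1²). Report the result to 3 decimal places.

φ_{22} = (r_2 − r_1²) / (1 − r_1²)
r_1² = (0.713)² = 0.508369
Numerator = 0.26 − 0.5084 = -0.2484; denominator = 1 − 0.5084 = 0.4916
φ_{22} = -0.2484 / 0.4916 = -0.505

-0.505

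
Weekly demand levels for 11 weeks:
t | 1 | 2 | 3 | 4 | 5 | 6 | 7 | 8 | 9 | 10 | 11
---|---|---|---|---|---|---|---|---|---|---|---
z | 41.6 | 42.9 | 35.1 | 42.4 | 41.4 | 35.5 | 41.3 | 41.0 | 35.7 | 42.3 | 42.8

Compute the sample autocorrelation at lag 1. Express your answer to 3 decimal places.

-0.373

Mean z̄ = (41.6 + 42.9 + 35.1 + 42.4 + 41.4 + 35.5 + 41.3 + 41.0 + 35.7 + 42.3 + 42.8)/11 = 40.1818
Numerator Σ_{t=1}^{10}(z_t−z̄)(z_{t+1}−z̄) = -36.1667
Denominator Σ(z_t−z̄)² = 96.8964
r_1 = -36.1667 / 96.8964 = -0.373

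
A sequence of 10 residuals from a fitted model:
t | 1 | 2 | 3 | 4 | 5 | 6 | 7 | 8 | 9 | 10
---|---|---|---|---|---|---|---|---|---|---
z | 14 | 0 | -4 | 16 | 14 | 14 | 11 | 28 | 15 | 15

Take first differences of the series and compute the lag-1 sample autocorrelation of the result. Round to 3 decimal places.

First differences Δz: -14, -4, 20, -2, 0, -3, 17, -13, 0
Mean of differences = 0.1111
Numerator Σ(Δz_t−Δz̄)(Δz_{t+1}−Δz̄) = -337.6790
Denominator Σ(Δz_t−Δz̄)² = 1082.8889
r_1(Δz) = -337.6790 / 1082.8889 = -0.312

-0.312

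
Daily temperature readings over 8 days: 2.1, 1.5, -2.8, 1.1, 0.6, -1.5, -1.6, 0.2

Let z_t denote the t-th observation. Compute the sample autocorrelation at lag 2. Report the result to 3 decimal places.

Mean z̄ = (2.1 + 1.5 − 2.8 + 1.1 + 0.6 − 1.5 − 1.6 + 0.2)/8 = -0.0500
Σ(z_t−z̄)(z_{t+2}−z̄) = (-5.9125) + (1.7825) + (-1.7875) + (-1.6675) + (-1.0075) + (-0.3625) = -8.9550
Denominator Σ(z_t−z̄)² = 20.9000
r_2 = -8.9550 / 20.9000 = -0.428

-0.428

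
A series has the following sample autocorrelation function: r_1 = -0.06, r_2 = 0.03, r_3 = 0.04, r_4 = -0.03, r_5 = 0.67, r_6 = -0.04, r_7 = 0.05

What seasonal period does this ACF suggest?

The largest autocorrelation is r_5 = 0.67; the remaining lags stay at or below 0.05.
The dominant spike at lag 5 indicates a seasonal period of 5.

5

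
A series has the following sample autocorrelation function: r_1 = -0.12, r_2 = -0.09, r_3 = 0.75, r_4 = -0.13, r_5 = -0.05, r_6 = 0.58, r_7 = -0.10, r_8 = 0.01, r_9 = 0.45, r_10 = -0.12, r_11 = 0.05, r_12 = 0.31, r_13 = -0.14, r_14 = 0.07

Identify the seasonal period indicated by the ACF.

3

The largest autocorrelation is r_3 = 0.75, with weaker echoes at lags 6 (0.58), 9 (0.45) and 12 (0.31); the remaining lags stay at or below 0.07.
The dominant spike at lag 3 indicates a seasonal period of 3.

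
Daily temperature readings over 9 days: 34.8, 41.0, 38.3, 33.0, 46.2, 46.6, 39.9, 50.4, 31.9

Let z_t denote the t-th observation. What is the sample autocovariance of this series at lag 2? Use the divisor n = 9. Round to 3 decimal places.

Mean z̄ = (34.8 + 41.0 + 38.3 + 33.0 + 46.2 + 46.6 + 39.9 + 50.4 + 31.9)/9 = 40.2333
Σ_{t=1}^{7}(z_t−z̄)(z_{t+2}−z̄) = 12.8878
γ_2 = 12.8878 / 9 = 1.432

1.432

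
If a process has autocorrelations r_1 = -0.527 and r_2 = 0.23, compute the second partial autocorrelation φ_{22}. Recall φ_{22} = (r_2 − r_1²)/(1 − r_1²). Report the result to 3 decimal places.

-0.066

φ_{22} = (r_2 − r_1²) / (1 − r_1²)
r_1² = (-0.527)² = 0.277729
Numerator = 0.23 − 0.2777 = -0.0477; denominator = 1 − 0.2777 = 0.7223
φ_{22} = -0.0477 / 0.7223 = -0.066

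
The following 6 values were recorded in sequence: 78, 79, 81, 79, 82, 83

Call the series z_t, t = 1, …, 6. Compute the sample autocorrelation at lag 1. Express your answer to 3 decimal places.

Mean z̄ = (78 + 79 + 81 + 79 + 82 + 83)/6 = 80.3333
Deviations from mean: -2.3333, -1.3333, 0.6667, -1.3333, 1.6667, 2.6667
Σ(z_t−z̄)(z_{t+1}−z̄) = (3.1111) + (-0.8889) + (-0.8889) + (-2.2222) + (4.4444) = 3.5556
Denominator Σ(z_t−z̄)² = 19.3333
r_1 = 3.5556 / 19.3333 = 0.184

0.184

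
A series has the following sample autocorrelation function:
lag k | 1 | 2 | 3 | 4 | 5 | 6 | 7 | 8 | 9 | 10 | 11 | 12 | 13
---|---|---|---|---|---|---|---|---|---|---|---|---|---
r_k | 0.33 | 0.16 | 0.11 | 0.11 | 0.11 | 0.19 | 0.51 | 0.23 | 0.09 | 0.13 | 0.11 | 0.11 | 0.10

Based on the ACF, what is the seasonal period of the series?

7

The largest autocorrelation is r_7 = 0.51; the remaining lags stay at or below 0.33. The elevated value at lag 1 (0.33), dropping to 0.16 at lag 2, reflects decaying short-term dependence rather than seasonality.
The dominant spike at lag 7 indicates a seasonal period of 7.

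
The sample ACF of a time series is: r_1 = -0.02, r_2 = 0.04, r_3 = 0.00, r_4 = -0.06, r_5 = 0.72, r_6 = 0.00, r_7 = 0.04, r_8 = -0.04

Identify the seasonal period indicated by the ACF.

5

The largest autocorrelation is r_5 = 0.72; the remaining lags stay at or below 0.04.
The dominant spike at lag 5 indicates a seasonal period of 5.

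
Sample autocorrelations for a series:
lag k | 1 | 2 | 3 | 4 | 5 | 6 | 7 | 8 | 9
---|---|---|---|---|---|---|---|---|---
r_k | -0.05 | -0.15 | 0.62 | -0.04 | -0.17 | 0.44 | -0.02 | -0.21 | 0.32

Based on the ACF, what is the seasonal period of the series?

The largest autocorrelation is r_3 = 0.62, with weaker echoes at lags 6 (0.44) and 9 (0.32); the remaining lags stay at or below -0.02.
The dominant spike at lag 3 indicates a seasonal period of 3.

3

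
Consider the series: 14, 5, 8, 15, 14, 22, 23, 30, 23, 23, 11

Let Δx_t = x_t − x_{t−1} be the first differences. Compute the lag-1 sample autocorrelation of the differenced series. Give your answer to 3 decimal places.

-0.111

First differences Δx: -9, 3, 7, -1, 8, 1, 7, -7, 0, -12
Mean of differences = -0.3000
Numerator Σ(Δx_t−Δx̄)(Δx_{t+1}−Δx̄) = -49.6900
Denominator Σ(Δx_t−Δx̄)² = 446.1000
r_1(Δx) = -49.6900 / 446.1000 = -0.111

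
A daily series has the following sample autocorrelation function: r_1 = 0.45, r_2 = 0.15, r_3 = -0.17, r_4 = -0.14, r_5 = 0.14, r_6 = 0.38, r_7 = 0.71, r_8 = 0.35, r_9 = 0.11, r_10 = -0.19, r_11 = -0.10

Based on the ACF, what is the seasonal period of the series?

The largest autocorrelation is r_7 = 0.71; the remaining lags stay at or below 0.45. The elevated value at lag 1 (0.45), dropping to 0.15 at lag 2, reflects decaying short-term dependence rather than seasonality.
The dominant spike at lag 7 indicates a seasonal period of 7.

7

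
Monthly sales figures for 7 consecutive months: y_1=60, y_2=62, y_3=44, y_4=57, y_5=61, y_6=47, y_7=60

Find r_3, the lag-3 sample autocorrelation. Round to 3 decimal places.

0.458

Mean ȳ = (60 + 62 + 44 + 57 + 61 + 47 + 60)/7 = 55.8571
Deviations from mean: 4.1429, 6.1429, -11.8571, 1.1429, 5.1429, -8.8571, 4.1429
Σ(y_t−ȳ)(y_{t+3}−ȳ) = (4.7347) + (31.5918) + (105.0204) + (4.7347) = 146.0816
Denominator Σ(y_t−ȳ)² = 318.8571
r_3 = 146.0816 / 318.8571 = 0.458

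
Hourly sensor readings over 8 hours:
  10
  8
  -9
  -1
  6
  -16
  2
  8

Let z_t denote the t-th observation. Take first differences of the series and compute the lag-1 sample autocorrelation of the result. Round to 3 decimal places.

First differences Δz: -2, -17, 8, 7, -22, 18, 6
Mean of differences = -0.2857
Numerator Σ(Δz_t−Δz̄)(Δz_{t+1}−Δz̄) = -489.7959
Denominator Σ(Δz_t−Δz̄)² = 1249.4286
r_1(Δz) = -489.7959 / 1249.4286 = -0.392

-0.392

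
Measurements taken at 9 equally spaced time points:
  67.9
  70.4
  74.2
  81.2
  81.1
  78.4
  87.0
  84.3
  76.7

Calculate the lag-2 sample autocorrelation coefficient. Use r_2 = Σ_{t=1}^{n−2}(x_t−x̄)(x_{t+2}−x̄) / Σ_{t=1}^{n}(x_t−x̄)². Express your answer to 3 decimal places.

Mean x̄ = (67.9 + 70.4 + 74.2 + 81.2 + 81.1 + 78.4 + 87.0 + 84.3 + 76.7)/9 = 77.9111
Numerator Σ_{t=1}^{7}(x_t−x̄)(x_{t+2}−x̄) = 23.3220
Denominator Σ(x_t−x̄)² = 316.5289
r_2 = 23.3220 / 316.5289 = 0.074

0.074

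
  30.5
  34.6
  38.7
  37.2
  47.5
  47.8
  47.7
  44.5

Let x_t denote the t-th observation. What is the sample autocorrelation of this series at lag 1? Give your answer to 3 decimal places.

0.565

Mean x̄ = (30.5 + 34.6 + 38.7 + 37.2 + 47.5 + 47.8 + 47.7 + 44.5)/8 = 41.0625
Deviations from mean: -10.5625, -6.4625, -2.3625, -3.8625, 6.4375, 6.7375, 6.6375, 3.4375
Σ(x_t−x̄)(x_{t+1}−x̄) = (68.2602) + (15.2677) + (9.1252) + (-24.8648) + (43.3727) + (44.7202) + (22.8164) = 178.6973
Denominator Σ(x_t−x̄)² = 316.5388
r_1 = 178.6973 / 316.5388 = 0.565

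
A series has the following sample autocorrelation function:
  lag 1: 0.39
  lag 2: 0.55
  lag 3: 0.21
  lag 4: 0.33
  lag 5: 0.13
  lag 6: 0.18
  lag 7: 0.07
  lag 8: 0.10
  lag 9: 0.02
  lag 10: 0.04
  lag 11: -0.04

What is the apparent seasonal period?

The largest autocorrelation is r_2 = 0.55; the remaining lags stay at or below 0.39.
The dominant spike at lag 2 indicates a seasonal period of 2.

2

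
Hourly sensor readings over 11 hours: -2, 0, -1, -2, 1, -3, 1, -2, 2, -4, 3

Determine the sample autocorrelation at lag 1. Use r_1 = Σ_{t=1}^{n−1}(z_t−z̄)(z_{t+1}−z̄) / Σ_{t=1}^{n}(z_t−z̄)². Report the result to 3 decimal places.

-0.772

Mean z̄ = (-2 + 0 − 1 − 2 + 1 − 3 + 1 − 2 + 2 − 4 + 3)/11 = -0.6364
Numerator Σ_{t=1}^{10}(z_t−z̄)(z_{t+1}−z̄) = -37.4959
Denominator Σ(z_t−z̄)² = 48.5455
r_1 = -37.4959 / 48.5455 = -0.772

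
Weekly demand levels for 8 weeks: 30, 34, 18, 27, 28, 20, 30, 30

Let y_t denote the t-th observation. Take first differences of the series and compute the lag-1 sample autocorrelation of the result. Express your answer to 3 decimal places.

First differences Δy: 4, -16, 9, 1, -8, 10, 0
Mean of differences = 0.0000
Numerator Σ(Δy_t−Δȳ)(Δy_{t+1}−Δȳ) = -287.0000
Denominator Σ(Δy_t−Δȳ)² = 518.0000
r_1(Δy) = -287.0000 / 518.0000 = -0.554

-0.554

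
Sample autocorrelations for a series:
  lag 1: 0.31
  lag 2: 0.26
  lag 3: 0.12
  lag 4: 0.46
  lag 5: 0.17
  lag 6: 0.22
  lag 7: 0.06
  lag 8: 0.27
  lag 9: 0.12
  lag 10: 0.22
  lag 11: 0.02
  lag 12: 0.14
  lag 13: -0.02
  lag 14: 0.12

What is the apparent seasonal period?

The largest autocorrelation is r_4 = 0.46; the remaining lags stay at or below 0.31. The elevated value at lag 1 (0.31), dropping to 0.26 at lag 2, reflects decaying short-term dependence rather than seasonality.
The dominant spike at lag 4 indicates a seasonal period of 4.

4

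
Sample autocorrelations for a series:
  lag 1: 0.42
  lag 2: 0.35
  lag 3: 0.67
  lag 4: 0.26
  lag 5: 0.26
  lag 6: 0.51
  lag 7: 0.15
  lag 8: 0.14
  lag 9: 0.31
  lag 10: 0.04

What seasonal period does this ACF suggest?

3

The largest autocorrelation is r_3 = 0.67, with a weaker echo at lag 6 (0.51); the remaining lags stay at or below 0.42. The elevated value at lag 1 (0.42), dropping to 0.35 at lag 2, reflects decaying short-term dependence rather than seasonality.
The dominant spike at lag 3 indicates a seasonal period of 3.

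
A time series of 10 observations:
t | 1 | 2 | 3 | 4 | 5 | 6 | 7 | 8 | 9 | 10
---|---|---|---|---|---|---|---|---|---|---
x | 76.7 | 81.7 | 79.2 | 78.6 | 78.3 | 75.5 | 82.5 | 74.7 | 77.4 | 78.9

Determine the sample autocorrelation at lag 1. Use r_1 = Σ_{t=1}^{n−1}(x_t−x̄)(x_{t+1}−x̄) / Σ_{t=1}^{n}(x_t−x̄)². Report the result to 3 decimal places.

-0.483

Mean x̄ = (76.7 + 81.7 + 79.2 + 78.6 + 78.3 + 75.5 + 82.5 + 74.7 + 77.4 + 78.9)/10 = 78.3500
Numerator Σ_{t=1}^{9}(x_t−x̄)(x_{t+1}−x̄) = -26.3675
Denominator Σ(x_t−x̄)² = 54.6050
r_1 = -26.3675 / 54.6050 = -0.483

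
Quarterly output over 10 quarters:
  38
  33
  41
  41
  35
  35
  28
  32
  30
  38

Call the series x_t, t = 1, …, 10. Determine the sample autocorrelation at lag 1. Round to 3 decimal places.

Mean x̄ = (38 + 33 + 41 + 41 + 35 + 35 + 28 + 32 + 30 + 38)/10 = 35.1000
Numerator Σ_{t=1}^{9}(x_t−x̄)(x_{t+1}−x̄) = 39.4900
Denominator Σ(x_t−x̄)² = 176.9000
r_1 = 39.4900 / 176.9000 = 0.223

0.223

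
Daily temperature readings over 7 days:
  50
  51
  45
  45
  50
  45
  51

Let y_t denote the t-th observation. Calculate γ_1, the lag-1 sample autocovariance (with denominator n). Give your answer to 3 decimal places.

Mean ȳ = (50 + 51 + 45 + 45 + 50 + 45 + 51)/7 = 48.1429
Σ_{t=1}^{6}(y_t−ȳ)(y_{t+1}−ȳ) = -14.4490
γ_1 = -14.4490 / 7 = -2.064

-2.064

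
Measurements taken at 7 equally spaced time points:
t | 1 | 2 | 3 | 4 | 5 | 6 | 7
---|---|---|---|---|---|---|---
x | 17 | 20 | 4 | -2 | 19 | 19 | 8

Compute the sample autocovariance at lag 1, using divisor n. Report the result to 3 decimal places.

Mean x̄ = (17 + 20 + 4 − 2 + 19 + 19 + 8)/7 = 12.1429
Deviations: 4.8571, 7.8571, -8.1429, -14.1429, 6.8571, 6.8571, -4.1429
Σ_{t=1}^{6}(x_t−x̄)(x_{t+1}−x̄) = 10.9796
γ_1 = 10.9796 / 7 = 1.569

1.569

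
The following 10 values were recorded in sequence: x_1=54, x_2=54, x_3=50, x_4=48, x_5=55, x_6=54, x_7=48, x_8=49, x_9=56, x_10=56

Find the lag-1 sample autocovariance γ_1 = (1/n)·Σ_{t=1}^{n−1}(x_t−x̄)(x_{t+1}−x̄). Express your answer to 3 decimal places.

1.064

Mean x̄ = (54 + 54 + 50 + 48 + 55 + 54 + 48 + 49 + 56 + 56)/10 = 52.4000
Σ_{t=1}^{9}(x_t−x̄)(x_{t+1}−x̄) = 10.6400
γ_1 = 10.6400 / 10 = 1.064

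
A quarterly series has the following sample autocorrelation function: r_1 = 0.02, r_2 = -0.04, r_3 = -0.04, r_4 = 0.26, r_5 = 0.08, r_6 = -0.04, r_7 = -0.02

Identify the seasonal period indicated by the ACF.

The largest autocorrelation is r_4 = 0.26; the remaining lags stay at or below 0.08.
The dominant spike at lag 4 indicates a seasonal period of 4.

4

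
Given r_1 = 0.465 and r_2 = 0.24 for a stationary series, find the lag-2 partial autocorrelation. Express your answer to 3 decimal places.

φ_{22} = (r_2 − r_1²) / (1 − r_1²)
r_1² = (0.465)² = 0.216225
Numerator = 0.24 − 0.2162 = 0.0238; denominator = 1 − 0.2162 = 0.7838
φ_{22} = 0.0238 / 0.7838 = 0.030

0.030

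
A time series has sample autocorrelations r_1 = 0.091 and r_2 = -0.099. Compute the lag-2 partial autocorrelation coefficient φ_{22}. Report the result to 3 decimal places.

φ_{22} = (r_2 − r_1²) / (1 − r_1²)
r_1² = (0.091)² = 0.008281
Numerator = -0.099 − 0.0083 = -0.1073; denominator = 1 − 0.0083 = 0.9917
φ_{22} = -0.1073 / 0.9917 = -0.108

-0.108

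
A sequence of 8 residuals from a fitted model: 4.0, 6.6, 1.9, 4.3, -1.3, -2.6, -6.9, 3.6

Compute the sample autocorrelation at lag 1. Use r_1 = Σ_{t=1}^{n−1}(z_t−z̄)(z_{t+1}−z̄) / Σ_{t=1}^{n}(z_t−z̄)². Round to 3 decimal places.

Mean z̄ = (4.0 + 6.6 + 1.9 + 4.3 − 1.3 − 2.6 − 6.9 + 3.6)/8 = 1.2000
Deviations from mean: 2.8000, 5.4000, 0.7000, 3.1000, -2.5000, -3.8000, -8.1000, 2.4000
Numerator Σ_{t=1}^{7}(z_t−z̄)(z_{t+1}−z̄) = 34.1600
Denominator Σ(z_t−z̄)² = 139.1600
r_1 = 34.1600 / 139.1600 = 0.245

0.245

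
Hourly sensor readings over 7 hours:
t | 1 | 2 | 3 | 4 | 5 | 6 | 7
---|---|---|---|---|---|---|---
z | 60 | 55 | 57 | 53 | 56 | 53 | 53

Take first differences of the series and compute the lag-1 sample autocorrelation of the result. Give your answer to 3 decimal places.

First differences Δz: -5, 2, -4, 3, -3, 0
Mean of differences = -1.1667
Numerator Σ(Δz_t−Δz̄)(Δz_{t+1}−Δz̄) = -42.6944
Denominator Σ(Δz_t−Δz̄)² = 54.8333
r_1(Δz) = -42.6944 / 54.8333 = -0.779

-0.779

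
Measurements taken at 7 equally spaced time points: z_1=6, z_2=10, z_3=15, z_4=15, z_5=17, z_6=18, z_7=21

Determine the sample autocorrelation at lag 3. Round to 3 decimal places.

Mean z̄ = (6 + 10 + 15 + 15 + 17 + 18 + 21)/7 = 14.5714
Σ(z_t−z̄)(z_{t+3}−z̄) = (-3.6735) + (-11.1020) + (1.4694) + (2.7551) = -10.5510
Denominator Σ(z_t−z̄)² = 153.7143
r_3 = -10.5510 / 153.7143 = -0.069

-0.069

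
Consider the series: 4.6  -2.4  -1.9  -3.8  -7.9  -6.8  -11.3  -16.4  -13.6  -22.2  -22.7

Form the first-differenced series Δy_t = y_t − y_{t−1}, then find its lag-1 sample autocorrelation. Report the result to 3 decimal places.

-0.632

First differences Δy: -7.0, 0.5, -1.9, -4.1, 1.1, -4.5, -5.1, 2.8, -8.6, -0.5
Mean of differences = -2.7300
Numerator Σ(Δy_t−Δȳ)(Δy_{t+1}−Δȳ) = -78.7369
Denominator Σ(Δy_t−Δȳ)² = 124.6610
r_1(Δy) = -78.7369 / 124.6610 = -0.632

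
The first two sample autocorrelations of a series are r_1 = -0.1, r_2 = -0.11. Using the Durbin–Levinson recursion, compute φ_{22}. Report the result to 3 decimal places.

-0.121

φ_{22} = (r_2 − r_1²) / (1 − r_1²)
r_1² = (-0.1)² = 0.01
Numerator = -0.11 − 0.0100 = -0.1200; denominator = 1 − 0.0100 = 0.9900
φ_{22} = -0.1200 / 0.9900 = -0.121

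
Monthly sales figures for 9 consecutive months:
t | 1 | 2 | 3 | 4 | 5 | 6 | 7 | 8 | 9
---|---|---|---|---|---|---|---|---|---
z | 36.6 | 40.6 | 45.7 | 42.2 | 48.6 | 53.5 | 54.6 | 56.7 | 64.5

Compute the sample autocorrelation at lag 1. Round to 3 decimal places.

Mean z̄ = (36.6 + 40.6 + 45.7 + 42.2 + 48.6 + 53.5 + 54.6 + 56.7 + 64.5)/9 = 49.2222
Numerator Σ_{t=1}^{8}(z_t−z̄)(z_{t+1}−z̄) = 343.1051
Denominator Σ(z_t−z̄)² = 632.3156
r_1 = 343.1051 / 632.3156 = 0.543

0.543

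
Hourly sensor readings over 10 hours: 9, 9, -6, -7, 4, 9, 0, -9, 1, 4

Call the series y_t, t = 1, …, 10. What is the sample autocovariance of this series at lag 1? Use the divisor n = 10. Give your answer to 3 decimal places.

Mean ȳ = (9 + 9 − 6 − 7 + 4 + 9 + 0 − 9 + 1 + 4)/10 = 1.4000
Σ_{t=1}^{9}(y_t−ȳ)(y_{t+1}−ȳ) = 68.6400
γ_1 = 68.6400 / 10 = 6.864

6.864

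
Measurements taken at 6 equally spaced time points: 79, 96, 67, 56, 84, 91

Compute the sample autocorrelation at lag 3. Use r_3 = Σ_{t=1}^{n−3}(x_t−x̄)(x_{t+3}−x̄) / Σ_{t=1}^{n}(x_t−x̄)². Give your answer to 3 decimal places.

Mean x̄ = (79 + 96 + 67 + 56 + 84 + 91)/6 = 78.8333
Deviations from mean: 0.1667, 17.1667, -11.8333, -22.8333, 5.1667, 12.1667
Σ(x_t−x̄)(x_{t+3}−x̄) = (-3.8056) + (88.6944) + (-143.9722) = -59.0833
Denominator Σ(x_t−x̄)² = 1130.8333
r_3 = -59.0833 / 1130.8333 = -0.052

-0.052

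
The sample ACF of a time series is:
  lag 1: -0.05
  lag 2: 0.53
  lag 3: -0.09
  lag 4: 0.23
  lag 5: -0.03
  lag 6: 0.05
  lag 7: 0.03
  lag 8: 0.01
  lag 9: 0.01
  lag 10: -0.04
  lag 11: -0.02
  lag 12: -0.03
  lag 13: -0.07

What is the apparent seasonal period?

The largest autocorrelation is r_2 = 0.53, with a weaker echo at lag 4 (0.23); the remaining lags stay at or below 0.05.
The dominant spike at lag 2 indicates a seasonal period of 2.

2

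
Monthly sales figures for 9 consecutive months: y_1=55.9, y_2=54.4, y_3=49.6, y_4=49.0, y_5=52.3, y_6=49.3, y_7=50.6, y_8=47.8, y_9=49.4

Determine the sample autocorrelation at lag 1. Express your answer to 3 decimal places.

Mean ȳ = (55.9 + 54.4 + 49.6 + 49.0 + 52.3 + 49.3 + 50.6 + 47.8 + 49.4)/9 = 50.9222
Numerator Σ_{t=1}^{8}(y_t−ȳ)(y_{t+1}−ȳ) = 16.6528
Denominator Σ(y_t−ȳ)² = 59.0156
r_1 = 16.6528 / 59.0156 = 0.282

0.282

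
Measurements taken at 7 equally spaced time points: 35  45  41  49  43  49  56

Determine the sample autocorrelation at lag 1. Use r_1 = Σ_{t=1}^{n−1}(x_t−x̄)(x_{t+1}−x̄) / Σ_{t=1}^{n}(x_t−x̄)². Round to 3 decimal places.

0.040

Mean x̄ = (35 + 45 + 41 + 49 + 43 + 49 + 56)/7 = 45.4286
Deviations from mean: -10.4286, -0.4286, -4.4286, 3.5714, -2.4286, 3.5714, 10.5714
Numerator Σ_{t=1}^{6}(x_t−x̄)(x_{t+1}−x̄) = 10.9592
Denominator Σ(x_t−x̄)² = 271.7143
r_1 = 10.9592 / 271.7143 = 0.040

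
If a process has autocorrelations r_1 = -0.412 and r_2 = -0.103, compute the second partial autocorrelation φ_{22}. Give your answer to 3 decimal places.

φ_{22} = (r_2 − r_1²) / (1 − r_1²)
r_1² = (-0.412)² = 0.169744
Numerator = -0.103 − 0.1697 = -0.2727; denominator = 1 − 0.1697 = 0.8303
φ_{22} = -0.2727 / 0.8303 = -0.329

-0.329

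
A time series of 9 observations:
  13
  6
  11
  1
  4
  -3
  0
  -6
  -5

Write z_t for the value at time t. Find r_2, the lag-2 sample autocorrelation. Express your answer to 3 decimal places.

Mean z̄ = (13 + 6 + 11 + 1 + 4 − 3 + 0 − 6 − 5)/9 = 2.3333
Σ(z_t−z̄)(z_{t+2}−z̄) = (92.4444) + (-4.8889) + (14.4444) + (7.1111) + (-3.8889) + (44.4444) + (17.1111) = 166.7778
Denominator Σ(z_t−z̄)² = 364.0000
r_2 = 166.7778 / 364.0000 = 0.458

0.458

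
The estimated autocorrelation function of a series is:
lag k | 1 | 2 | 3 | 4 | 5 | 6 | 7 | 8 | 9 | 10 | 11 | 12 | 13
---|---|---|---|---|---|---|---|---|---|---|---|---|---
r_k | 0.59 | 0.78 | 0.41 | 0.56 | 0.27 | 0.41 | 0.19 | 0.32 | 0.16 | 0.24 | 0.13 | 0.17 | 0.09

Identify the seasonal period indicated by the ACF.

The largest autocorrelation is r_2 = 0.78; the remaining lags stay at or below 0.59.
The dominant spike at lag 2 indicates a seasonal period of 2.

2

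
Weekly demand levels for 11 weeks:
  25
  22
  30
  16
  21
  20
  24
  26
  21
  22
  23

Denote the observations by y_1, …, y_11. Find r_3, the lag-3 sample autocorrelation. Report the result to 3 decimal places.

-0.333

Mean ȳ = (25 + 22 + 30 + 16 + 21 + 20 + 24 + 26 + 21 + 22 + 23)/11 = 22.7273
Numerator Σ_{t=1}^{8}(y_t−ȳ)(y_{t+3}−ȳ) = -43.4050
Denominator Σ(y_t−ȳ)² = 130.1818
r_3 = -43.4050 / 130.1818 = -0.333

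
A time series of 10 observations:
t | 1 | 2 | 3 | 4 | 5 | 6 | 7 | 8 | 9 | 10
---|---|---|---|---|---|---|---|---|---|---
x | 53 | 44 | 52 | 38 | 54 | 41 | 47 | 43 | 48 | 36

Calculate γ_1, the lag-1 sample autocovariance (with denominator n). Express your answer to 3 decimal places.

-21.256

Mean x̄ = (53 + 44 + 52 + 38 + 54 + 41 + 47 + 43 + 48 + 36)/10 = 45.6000
Σ_{t=1}^{9}(x_t−x̄)(x_{t+1}−x̄) = -212.5600
γ_1 = -212.5600 / 10 = -21.256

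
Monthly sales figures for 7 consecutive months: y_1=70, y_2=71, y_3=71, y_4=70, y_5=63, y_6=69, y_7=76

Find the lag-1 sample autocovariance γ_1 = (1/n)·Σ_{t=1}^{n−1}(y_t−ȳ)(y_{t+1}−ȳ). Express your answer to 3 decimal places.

Mean ȳ = (70 + 71 + 71 + 70 + 63 + 69 + 76)/7 = 70.0000
Σ_{t=1}^{6}(y_t−ȳ)(y_{t+1}−ȳ) = 2.0000
γ_1 = 2.0000 / 7 = 0.286

0.286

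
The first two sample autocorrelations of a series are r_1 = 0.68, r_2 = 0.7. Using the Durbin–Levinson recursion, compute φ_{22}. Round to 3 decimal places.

φ_{22} = (r_2 − r_1²) / (1 − r_1²)
r_1² = (0.68)² = 0.4624
Numerator = 0.7 − 0.4624 = 0.2376; denominator = 1 − 0.4624 = 0.5376
φ_{22} = 0.2376 / 0.5376 = 0.442

0.442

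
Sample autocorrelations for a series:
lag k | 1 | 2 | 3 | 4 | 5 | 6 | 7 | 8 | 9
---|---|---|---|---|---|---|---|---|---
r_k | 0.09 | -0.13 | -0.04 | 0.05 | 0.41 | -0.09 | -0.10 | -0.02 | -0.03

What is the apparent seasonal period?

5

The largest autocorrelation is r_5 = 0.41; the remaining lags stay at or below 0.09.
The dominant spike at lag 5 indicates a seasonal period of 5.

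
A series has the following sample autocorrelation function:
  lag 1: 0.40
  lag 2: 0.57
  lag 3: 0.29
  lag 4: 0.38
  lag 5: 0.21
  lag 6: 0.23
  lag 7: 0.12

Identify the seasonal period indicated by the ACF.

The largest autocorrelation is r_2 = 0.57; the remaining lags stay at or below 0.40.
The dominant spike at lag 2 indicates a seasonal period of 2.

2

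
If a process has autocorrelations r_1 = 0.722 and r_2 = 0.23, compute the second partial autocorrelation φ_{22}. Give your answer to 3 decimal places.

φ_{22} = (r_2 − r_1²) / (1 − r_1²)
r_1² = (0.722)² = 0.521284
Numerator = 0.23 − 0.5213 = -0.2913; denominator = 1 − 0.5213 = 0.4787
φ_{22} = -0.2913 / 0.4787 = -0.608

-0.608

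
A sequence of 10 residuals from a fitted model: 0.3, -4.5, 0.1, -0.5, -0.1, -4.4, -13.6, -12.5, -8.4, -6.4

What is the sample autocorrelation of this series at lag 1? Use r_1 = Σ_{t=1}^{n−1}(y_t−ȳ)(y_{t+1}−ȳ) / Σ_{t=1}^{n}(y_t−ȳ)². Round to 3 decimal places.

0.588

Mean ȳ = (0.3 − 4.5 + 0.1 − 0.5 − 0.1 − 4.4 − 13.6 − 12.5 − 8.4 − 6.4)/10 = -5.0000
Numerator Σ_{t=1}^{9}(y_t−ȳ)(y_{t+1}−ȳ) = 142.7400
Denominator Σ(y_t−ȳ)² = 242.7000
r_1 = 142.7400 / 242.7000 = 0.588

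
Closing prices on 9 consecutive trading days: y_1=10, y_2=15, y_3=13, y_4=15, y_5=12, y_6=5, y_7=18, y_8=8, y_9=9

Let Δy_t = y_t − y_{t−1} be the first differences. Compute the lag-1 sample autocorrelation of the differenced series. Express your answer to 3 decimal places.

-0.640

First differences Δy: 5, -2, 2, -3, -7, 13, -10, 1
Mean of differences = -0.1250
Numerator Σ(Δy_t−Δȳ)(Δy_{t+1}−Δȳ) = -230.8906
Denominator Σ(Δy_t−Δȳ)² = 360.8750
r_1(Δy) = -230.8906 / 360.8750 = -0.640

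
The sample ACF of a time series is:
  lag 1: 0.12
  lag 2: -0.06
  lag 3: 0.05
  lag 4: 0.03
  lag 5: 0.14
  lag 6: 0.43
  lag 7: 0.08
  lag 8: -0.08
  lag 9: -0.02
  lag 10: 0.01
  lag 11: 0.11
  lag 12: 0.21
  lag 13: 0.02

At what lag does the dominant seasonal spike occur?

The largest autocorrelation is r_6 = 0.43, with a weaker echo at lag 12 (0.21); the remaining lags stay at or below 0.14.
The dominant spike at lag 6 indicates a seasonal period of 6.

6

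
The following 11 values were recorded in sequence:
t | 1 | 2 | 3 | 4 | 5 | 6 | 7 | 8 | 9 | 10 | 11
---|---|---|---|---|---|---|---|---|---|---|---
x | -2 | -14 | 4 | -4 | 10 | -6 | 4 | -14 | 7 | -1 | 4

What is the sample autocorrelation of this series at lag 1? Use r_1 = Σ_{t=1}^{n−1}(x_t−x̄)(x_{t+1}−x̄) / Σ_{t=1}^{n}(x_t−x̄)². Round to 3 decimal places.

-0.552

Mean x̄ = (-2 − 14 + 4 − 4 + 10 − 6 + 4 − 14 + 7 − 1 + 4)/11 = -1.0909
Numerator Σ_{t=1}^{10}(x_t−x̄)(x_{t+1}−x̄) = -349.4628
Denominator Σ(x_t−x̄)² = 632.9091
r_1 = -349.4628 / 632.9091 = -0.552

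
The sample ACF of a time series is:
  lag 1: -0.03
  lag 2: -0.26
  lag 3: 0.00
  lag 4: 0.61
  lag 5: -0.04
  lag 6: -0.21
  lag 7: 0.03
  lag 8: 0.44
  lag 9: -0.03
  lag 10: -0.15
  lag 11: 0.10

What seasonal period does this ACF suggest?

The largest autocorrelation is r_4 = 0.61, with a weaker echo at lag 8 (0.44); the remaining lags stay at or below 0.10.
The dominant spike at lag 4 indicates a seasonal period of 4.

4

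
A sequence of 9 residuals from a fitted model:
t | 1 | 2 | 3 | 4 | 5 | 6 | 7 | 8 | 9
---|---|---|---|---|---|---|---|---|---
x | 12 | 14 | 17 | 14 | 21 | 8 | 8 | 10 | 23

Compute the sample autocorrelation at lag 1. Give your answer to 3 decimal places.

Mean x̄ = (12 + 14 + 17 + 14 + 21 + 8 + 8 + 10 + 23)/9 = 14.1111
Numerator Σ_{t=1}^{8}(x_t−x̄)(x_{t+1}−x̄) = -17.3457
Denominator Σ(x_t−x̄)² = 230.8889
r_1 = -17.3457 / 230.8889 = -0.075

-0.075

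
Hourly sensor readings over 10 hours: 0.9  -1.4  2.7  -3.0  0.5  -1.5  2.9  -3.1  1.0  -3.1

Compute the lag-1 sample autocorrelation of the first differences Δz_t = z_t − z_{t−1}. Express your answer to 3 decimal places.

First differences Δz: -2.3, 4.1, -5.7, 3.5, -2.0, 4.4, -6.0, 4.1, -4.1
Mean of differences = -0.4444
Numerator Σ(Δz_t−Δz̄)(Δz_{t+1}−Δz̄) = -135.4909
Denominator Σ(Δz_t−Δz̄)² = 158.0422
r_1(Δz) = -135.4909 / 158.0422 = -0.857

-0.857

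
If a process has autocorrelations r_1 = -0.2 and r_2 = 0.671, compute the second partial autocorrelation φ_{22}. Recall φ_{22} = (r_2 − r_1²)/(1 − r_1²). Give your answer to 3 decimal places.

φ_{22} = (r_2 − r_1²) / (1 − r_1²)
r_1² = (-0.2)² = 0.04
Numerator = 0.671 − 0.0400 = 0.6310; denominator = 1 − 0.0400 = 0.9600
φ_{22} = 0.6310 / 0.9600 = 0.657

0.657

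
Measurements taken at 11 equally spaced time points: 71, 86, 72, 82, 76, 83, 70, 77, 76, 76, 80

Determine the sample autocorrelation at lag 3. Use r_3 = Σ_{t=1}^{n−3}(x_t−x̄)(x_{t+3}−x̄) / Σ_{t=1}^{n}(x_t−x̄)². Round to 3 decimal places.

Mean x̄ = (71 + 86 + 72 + 82 + 76 + 83 + 70 + 77 + 76 + 76 + 80)/11 = 77.1818
Numerator Σ_{t=1}^{8}(x_t−x̄)(x_{t+3}−x̄) = -103.6446
Denominator Σ(x_t−x̄)² = 263.6364
r_3 = -103.6446 / 263.6364 = -0.393

-0.393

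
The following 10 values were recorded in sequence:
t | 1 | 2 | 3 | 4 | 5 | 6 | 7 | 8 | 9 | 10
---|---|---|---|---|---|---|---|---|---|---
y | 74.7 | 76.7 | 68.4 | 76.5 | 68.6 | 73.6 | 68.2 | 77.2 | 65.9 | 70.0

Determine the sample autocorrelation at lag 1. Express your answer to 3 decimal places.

-0.543

Mean ȳ = (74.7 + 76.7 + 68.4 + 76.5 + 68.6 + 73.6 + 68.2 + 77.2 + 65.9 + 70.0)/10 = 71.9800
Numerator Σ_{t=1}^{9}(y_t−ȳ)(y_{t+1}−ȳ) = -86.5484
Denominator Σ(y_t−ȳ)² = 159.3960
r_1 = -86.5484 / 159.3960 = -0.543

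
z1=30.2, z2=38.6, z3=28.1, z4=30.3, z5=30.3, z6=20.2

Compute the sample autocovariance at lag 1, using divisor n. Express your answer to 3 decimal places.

-2.565

Mean z̄ = (30.2 + 38.6 + 28.1 + 30.3 + 30.3 + 20.2)/6 = 29.6167
Σ_{t=1}^{5}(z_t−z̄)(z_{t+1}−z̄) = -15.3886
γ_1 = -15.3886 / 6 = -2.565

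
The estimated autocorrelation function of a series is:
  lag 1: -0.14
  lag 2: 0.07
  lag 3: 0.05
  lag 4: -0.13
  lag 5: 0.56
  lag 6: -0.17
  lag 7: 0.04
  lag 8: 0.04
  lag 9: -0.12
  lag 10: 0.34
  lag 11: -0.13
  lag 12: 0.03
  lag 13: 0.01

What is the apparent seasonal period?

The largest autocorrelation is r_5 = 0.56, with a weaker echo at lag 10 (0.34); the remaining lags stay at or below 0.07.
The dominant spike at lag 5 indicates a seasonal period of 5.

5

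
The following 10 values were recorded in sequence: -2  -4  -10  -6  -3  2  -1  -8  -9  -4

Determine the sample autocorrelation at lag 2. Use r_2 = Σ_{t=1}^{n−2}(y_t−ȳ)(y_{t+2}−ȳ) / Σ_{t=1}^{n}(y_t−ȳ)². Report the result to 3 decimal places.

Mean ȳ = (-2 − 4 − 10 − 6 − 3 + 2 − 1 − 8 − 9 − 4)/10 = -4.5000
Numerator Σ_{t=1}^{8}(y_t−ȳ)(y_{t+2}−ȳ) = -67.5000
Denominator Σ(y_t−ȳ)² = 128.5000
r_2 = -67.5000 / 128.5000 = -0.525

-0.525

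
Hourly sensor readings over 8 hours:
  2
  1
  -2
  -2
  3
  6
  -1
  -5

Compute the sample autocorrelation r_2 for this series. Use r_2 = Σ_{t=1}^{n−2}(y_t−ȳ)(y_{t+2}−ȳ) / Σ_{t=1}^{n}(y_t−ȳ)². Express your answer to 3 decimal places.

-0.699

Mean ȳ = (2 + 1 − 2 − 2 + 3 + 6 − 1 − 5)/8 = 0.2500
Σ(y_t−ȳ)(y_{t+2}−ȳ) = (-3.9375) + (-1.6875) + (-6.1875) + (-12.9375) + (-3.4375) + (-30.1875) = -58.3750
Denominator Σ(y_t−ȳ)² = 83.5000
r_2 = -58.3750 / 83.5000 = -0.699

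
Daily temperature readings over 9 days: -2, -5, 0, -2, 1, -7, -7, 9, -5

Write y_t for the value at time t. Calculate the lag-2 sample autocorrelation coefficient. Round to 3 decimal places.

Mean ȳ = (-2 − 5 + 0 − 2 + 1 − 7 − 7 + 9 − 5)/9 = -2.0000
Numerator Σ_{t=1}^{7}(y_t−ȳ)(y_{t+2}−ȳ) = -49.0000
Denominator Σ(y_t−ȳ)² = 202.0000
r_2 = -49.0000 / 202.0000 = -0.243

-0.243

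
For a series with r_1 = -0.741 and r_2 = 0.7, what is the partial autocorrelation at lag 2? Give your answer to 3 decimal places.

0.335

φ_{22} = (r_2 − r_1²) / (1 − r_1²)
r_1² = (-0.741)² = 0.549081
Numerator = 0.7 − 0.5491 = 0.1509; denominator = 1 − 0.5491 = 0.4509
φ_{22} = 0.1509 / 0.4509 = 0.335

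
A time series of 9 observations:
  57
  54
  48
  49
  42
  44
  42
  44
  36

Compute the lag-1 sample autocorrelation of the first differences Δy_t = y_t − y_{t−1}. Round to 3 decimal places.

First differences Δy: -3, -6, 1, -7, 2, -2, 2, -8
Mean of differences = -2.6250
Numerator Σ(Δy_t−Δȳ)(Δy_{t+1}−Δȳ) = -66.1406
Denominator Σ(Δy_t−Δȳ)² = 115.8750
r_1(Δy) = -66.1406 / 115.8750 = -0.571

-0.571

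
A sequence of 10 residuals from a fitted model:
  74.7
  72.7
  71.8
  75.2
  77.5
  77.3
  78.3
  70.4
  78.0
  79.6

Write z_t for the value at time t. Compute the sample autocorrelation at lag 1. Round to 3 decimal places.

Mean z̄ = (74.7 + 72.7 + 71.8 + 75.2 + 77.5 + 77.3 + 78.3 + 70.4 + 78.0 + 79.6)/10 = 75.5500
Numerator Σ_{t=1}^{9}(z_t−z̄)(z_{t+1}−z̄) = 5.1075
Denominator Σ(z_t−z̄)² = 86.3850
r_1 = 5.1075 / 86.3850 = 0.059

0.059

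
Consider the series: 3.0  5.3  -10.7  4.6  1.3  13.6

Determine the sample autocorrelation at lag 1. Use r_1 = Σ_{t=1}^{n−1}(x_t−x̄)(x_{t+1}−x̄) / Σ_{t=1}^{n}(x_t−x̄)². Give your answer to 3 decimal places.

Mean x̄ = (3.0 + 5.3 − 10.7 + 4.6 + 1.3 + 13.6)/6 = 2.8500
Deviations from mean: 0.1500, 2.4500, -13.5500, 1.7500, -1.5500, 10.7500
Numerator Σ_{t=1}^{5}(x_t−x̄)(x_{t+1}−x̄) = -75.9175
Denominator Σ(x_t−x̄)² = 310.6550
r_1 = -75.9175 / 310.6550 = -0.244

-0.244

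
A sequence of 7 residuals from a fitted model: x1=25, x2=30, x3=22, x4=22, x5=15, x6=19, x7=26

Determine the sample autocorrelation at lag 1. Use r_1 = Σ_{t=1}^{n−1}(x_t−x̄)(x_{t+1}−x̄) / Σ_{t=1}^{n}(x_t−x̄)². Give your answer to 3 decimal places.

0.236

Mean x̄ = (25 + 30 + 22 + 22 + 15 + 19 + 26)/7 = 22.7143
Deviations from mean: 2.2857, 7.2857, -0.7143, -0.7143, -7.7143, -3.7143, 3.2857
Numerator Σ_{t=1}^{6}(x_t−x̄)(x_{t+1}−x̄) = 33.9184
Denominator Σ(x_t−x̄)² = 143.4286
r_1 = 33.9184 / 143.4286 = 0.236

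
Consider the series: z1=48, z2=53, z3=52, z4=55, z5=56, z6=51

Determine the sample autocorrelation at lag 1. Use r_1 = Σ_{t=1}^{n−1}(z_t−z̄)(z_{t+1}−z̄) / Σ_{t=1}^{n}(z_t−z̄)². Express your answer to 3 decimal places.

Mean z̄ = (48 + 53 + 52 + 55 + 56 + 51)/6 = 52.5000
Deviations from mean: -4.5000, 0.5000, -0.5000, 2.5000, 3.5000, -1.5000
Numerator Σ_{t=1}^{5}(z_t−z̄)(z_{t+1}−z̄) = -0.2500
Denominator Σ(z_t−z̄)² = 41.5000
r_1 = -0.2500 / 41.5000 = -0.006

-0.006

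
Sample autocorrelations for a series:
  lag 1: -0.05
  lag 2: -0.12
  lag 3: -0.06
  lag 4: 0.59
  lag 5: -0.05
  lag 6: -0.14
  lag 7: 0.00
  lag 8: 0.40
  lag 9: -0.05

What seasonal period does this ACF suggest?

4

The largest autocorrelation is r_4 = 0.59, with a weaker echo at lag 8 (0.40); the remaining lags stay at or below 0.00.
The dominant spike at lag 4 indicates a seasonal period of 4.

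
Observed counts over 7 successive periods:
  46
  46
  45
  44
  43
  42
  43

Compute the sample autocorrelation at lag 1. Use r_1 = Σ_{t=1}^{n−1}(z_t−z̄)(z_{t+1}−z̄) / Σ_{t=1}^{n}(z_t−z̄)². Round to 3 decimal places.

0.672

Mean z̄ = (46 + 46 + 45 + 44 + 43 + 42 + 43)/7 = 44.1429
Deviations from mean: 1.8571, 1.8571, 0.8571, -0.1429, -1.1429, -2.1429, -1.1429
Σ(z_t−z̄)(z_{t+1}−z̄) = (3.4490) + (1.5918) + (-0.1224) + (0.1633) + (2.4490) + (2.4490) = 9.9796
Denominator Σ(z_t−z̄)² = 14.8571
r_1 = 9.9796 / 14.8571 = 0.672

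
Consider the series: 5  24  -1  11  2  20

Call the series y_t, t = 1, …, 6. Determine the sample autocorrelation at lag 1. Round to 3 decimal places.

Mean ȳ = (5 + 24 − 1 + 11 + 2 + 20)/6 = 10.1667
Deviations from mean: -5.1667, 13.8333, -11.1667, 0.8333, -8.1667, 9.8333
Numerator Σ_{t=1}^{5}(y_t−ȳ)(y_{t+1}−ȳ) = -322.3611
Denominator Σ(y_t−ȳ)² = 506.8333
r_1 = -322.3611 / 506.8333 = -0.636

-0.636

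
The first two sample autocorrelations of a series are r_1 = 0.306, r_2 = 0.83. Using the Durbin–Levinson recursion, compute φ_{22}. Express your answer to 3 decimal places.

0.812

φ_{22} = (r_2 − r_1²) / (1 − r_1²)
r_1² = (0.306)² = 0.093636
Numerator = 0.83 − 0.0936 = 0.7364; denominator = 1 − 0.0936 = 0.9064
φ_{22} = 0.7364 / 0.9064 = 0.812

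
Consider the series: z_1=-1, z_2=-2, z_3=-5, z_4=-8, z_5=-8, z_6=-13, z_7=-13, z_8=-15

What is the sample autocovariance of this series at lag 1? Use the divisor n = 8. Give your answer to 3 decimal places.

Mean z̄ = (-1 − 2 − 5 − 8 − 8 − 13 − 13 − 15)/8 = -8.1250
Deviations: 7.1250, 6.1250, 3.1250, 0.1250, 0.1250, -4.8750, -4.8750, -6.8750
Σ_{t=1}^{7}(z_t−z̄)(z_{t+1}−z̄) = 119.8594
γ_1 = 119.8594 / 8 = 14.982

14.982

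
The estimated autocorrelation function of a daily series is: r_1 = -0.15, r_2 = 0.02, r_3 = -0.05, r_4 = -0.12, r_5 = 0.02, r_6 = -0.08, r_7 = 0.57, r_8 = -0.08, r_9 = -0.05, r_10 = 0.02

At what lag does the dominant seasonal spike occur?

7

The largest autocorrelation is r_7 = 0.57; the remaining lags stay at or below 0.02.
The dominant spike at lag 7 indicates a seasonal period of 7.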